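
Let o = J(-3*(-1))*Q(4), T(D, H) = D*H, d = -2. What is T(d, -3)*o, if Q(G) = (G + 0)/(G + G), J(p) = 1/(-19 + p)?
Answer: -3/16 ≈ -0.18750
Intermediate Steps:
Q(G) = 1/2 (Q(G) = G/((2*G)) = G*(1/(2*G)) = 1/2)
o = -1/32 (o = (1/2)/(-19 - 3*(-1)) = (1/2)/(-19 + 3) = (1/2)/(-16) = -1/16*1/2 = -1/32 ≈ -0.031250)
T(d, -3)*o = -2*(-3)*(-1/32) = 6*(-1/32) = -3/16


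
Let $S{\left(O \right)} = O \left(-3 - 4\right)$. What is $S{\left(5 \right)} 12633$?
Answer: $-442155$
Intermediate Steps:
$S{\left(O \right)} = - 7 O$ ($S{\left(O \right)} = O \left(-7\right) = - 7 O$)
$S{\left(5 \right)} 12633 = \left(-7\right) 5 \cdot 12633 = \left(-35\right) 12633 = -442155$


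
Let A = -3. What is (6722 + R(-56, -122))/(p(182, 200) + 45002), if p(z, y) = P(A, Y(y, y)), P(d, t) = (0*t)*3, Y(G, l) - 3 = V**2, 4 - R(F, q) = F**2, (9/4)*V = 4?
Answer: 1795/22501 ≈ 0.079774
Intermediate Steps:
V = 16/9 (V = (4/9)*4 = 16/9 ≈ 1.7778)
R(F, q) = 4 - F**2
Y(G, l) = 499/81 (Y(G, l) = 3 + (16/9)**2 = 3 + 256/81 = 499/81)
P(d, t) = 0 (P(d, t) = 0*3 = 0)
p(z, y) = 0
(6722 + R(-56, -122))/(p(182, 200) + 45002) = (6722 + (4 - 1*(-56)**2))/(0 + 45002) = (6722 + (4 - 1*3136))/45002 = (6722 + (4 - 3136))*(1/45002) = (6722 - 3132)*(1/45002) = 3590*(1/45002) = 1795/22501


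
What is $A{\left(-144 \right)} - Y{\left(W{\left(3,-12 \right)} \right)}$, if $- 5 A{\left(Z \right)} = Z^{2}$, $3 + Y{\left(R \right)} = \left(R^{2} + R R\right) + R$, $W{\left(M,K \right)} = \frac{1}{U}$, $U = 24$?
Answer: $- \frac{5967713}{1440} \approx -4144.2$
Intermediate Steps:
$W{\left(M,K \right)} = \frac{1}{24}$
$Y{\left(R \right)} = -3 + R + 2 R^{2}$ ($Y{\left(R \right)} = -3 + \left(\left(R^{2} + R R\right) + R\right) = -3 + \left(\left(R^{2} + R^{2}\right) + R\right) = -3 + \left(2 R^{2} + R\right) = -3 + \left(R + 2 R^{2}\right) = -3 + R + 2 R^{2}$)
$A{\left(Z \right)} = - \frac{Z^{2}}{5}$
$A{\left(-144 \right)} - Y{\left(W{\left(3,-12 \right)} \right)} = - \frac{\left(-144\right)^{2}}{5} - \left(-3 + \frac{1}{24} + \frac{2}{576}\right) = \left(- \frac{1}{5}\right) 20736 - \left(-3 + \frac{1}{24} + 2 \cdot \frac{1}{576}\right) = - \frac{20736}{5} - \left(-3 + \frac{1}{24} + \frac{1}{288}\right) = - \frac{20736}{5} - - \frac{851}{288} = - \frac{20736}{5} + \frac{851}{288} = - \frac{5967713}{1440}$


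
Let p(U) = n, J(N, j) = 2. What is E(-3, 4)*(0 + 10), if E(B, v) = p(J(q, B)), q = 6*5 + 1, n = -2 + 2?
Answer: 0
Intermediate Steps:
n = 0
q = 31 (q = 30 + 1 = 31)
p(U) = 0
E(B, v) = 0
E(-3, 4)*(0 + 10) = 0*(0 + 10) = 0*10 = 0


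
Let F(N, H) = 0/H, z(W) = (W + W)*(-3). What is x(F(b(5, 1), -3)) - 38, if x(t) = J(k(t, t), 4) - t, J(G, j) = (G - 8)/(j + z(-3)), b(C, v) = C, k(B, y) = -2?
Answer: -423/11 ≈ -38.455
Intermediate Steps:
z(W) = -6*W (z(W) = (2*W)*(-3) = -6*W)
F(N, H) = 0
J(G, j) = (-8 + G)/(18 + j) (J(G, j) = (G - 8)/(j - 6*(-3)) = (-8 + G)/(j + 18) = (-8 + G)/(18 + j))
x(t) = -5/11 - t (x(t) = (-8 - 2)/(18 + 4) - t = -10/22 - t = (1/22)*(-10) - t = -5/11 - t)
x(F(b(5, 1), -3)) - 38 = (-5/11 - 1*0) - 38 = (-5/11 + 0) - 38 = -5/11 - 38 = -423/11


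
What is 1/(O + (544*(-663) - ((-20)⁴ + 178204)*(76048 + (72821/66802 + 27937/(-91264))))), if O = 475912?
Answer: -762077216/19600540414710433617 ≈ -3.8880e-11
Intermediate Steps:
1/(O + (544*(-663) - ((-20)⁴ + 178204)*(76048 + (72821/66802 + 27937/(-91264))))) = 1/(475912 + (544*(-663) - ((-20)⁴ + 178204)*(76048 + (72821/66802 + 27937/(-91264))))) = 1/(475912 + (-360672 - (160000 + 178204)*(76048 + (72821*(1/66802) + 27937*(-1/91264))))) = 1/(475912 + (-360672 - 338204*(76048 + (72821/66802 - 27937/91264)))) = 1/(475912 + (-360672 - 338204*(76048 + 2389844135/3048308864))) = 1/(475912 + (-360672 - 338204*231820182333607/3048308864)) = 1/(475912 + (-360672 - 1*19600628236488805457/762077216)) = 1/(475912 + (-360672 - 19600628236488805457/762077216)) = 1/(475912 - 19600903096402454609/762077216) = 1/(-19600540414710433617/762077216) = -762077216/19600540414710433617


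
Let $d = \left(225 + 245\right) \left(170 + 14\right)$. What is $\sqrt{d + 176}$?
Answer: $8 \sqrt{1354} \approx 294.37$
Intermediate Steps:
$d = 86480$ ($d = 470 \cdot 184 = 86480$)
$\sqrt{d + 176} = \sqrt{86480 + 176} = \sqrt{86656} = 8 \sqrt{1354}$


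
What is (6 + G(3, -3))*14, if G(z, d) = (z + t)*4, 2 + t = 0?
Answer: 140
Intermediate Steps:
t = -2 (t = -2 + 0 = -2)
G(z, d) = -8 + 4*z (G(z, d) = (z - 2)*4 = (-2 + z)*4 = -8 + 4*z)
(6 + G(3, -3))*14 = (6 + (-8 + 4*3))*14 = (6 + (-8 + 12))*14 = (6 + 4)*14 = 10*14 = 140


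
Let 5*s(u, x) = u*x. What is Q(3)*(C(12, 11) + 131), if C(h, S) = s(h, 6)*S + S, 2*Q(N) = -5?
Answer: -751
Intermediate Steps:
s(u, x) = u*x/5 (s(u, x) = (u*x)/5 = u*x/5)
Q(N) = -5/2 (Q(N) = (½)*(-5) = -5/2)
C(h, S) = S + 6*S*h/5 (C(h, S) = ((⅕)*h*6)*S + S = (6*h/5)*S + S = 6*S*h/5 + S = S + 6*S*h/5)
Q(3)*(C(12, 11) + 131) = -5*((⅕)*11*(5 + 6*12) + 131)/2 = -5*((⅕)*11*(5 + 72) + 131)/2 = -5*((⅕)*11*77 + 131)/2 = -5*(847/5 + 131)/2 = -5/2*1502/5 = -751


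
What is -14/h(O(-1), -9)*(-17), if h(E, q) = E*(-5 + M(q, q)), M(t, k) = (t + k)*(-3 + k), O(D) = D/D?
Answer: 238/211 ≈ 1.1280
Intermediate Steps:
O(D) = 1
M(t, k) = (-3 + k)*(k + t) (M(t, k) = (k + t)*(-3 + k) = (-3 + k)*(k + t))
h(E, q) = E*(-5 - 6*q + 2*q²) (h(E, q) = E*(-5 + (q² - 3*q - 3*q + q*q)) = E*(-5 + (q² - 3*q - 3*q + q²)) = E*(-5 + (-6*q + 2*q²)) = E*(-5 - 6*q + 2*q²))
-14/h(O(-1), -9)*(-17) = -14/(-5 - 6*(-9) + 2*(-9)²)*(-17) = -14/(-5 + 54 + 2*81)*(-17) = -14/(-5 + 54 + 162)*(-17) = -14/(1*211)*(-17) = -14/211*(-17) = 238/211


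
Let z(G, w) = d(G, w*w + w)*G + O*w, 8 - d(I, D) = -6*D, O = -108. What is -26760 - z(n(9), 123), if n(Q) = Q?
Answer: -837156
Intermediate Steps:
d(I, D) = 8 + 6*D (d(I, D) = 8 - (-6)*D = 8 + 6*D)
z(G, w) = -108*w + G*(8 + 6*w + 6*w²) (z(G, w) = (8 + 6*(w*w + w))*G - 108*w = (8 + 6*(w² + w))*G - 108*w = (8 + 6*(w + w²))*G - 108*w = (8 + (6*w + 6*w²))*G - 108*w = (8 + 6*w + 6*w²)*G - 108*w = G*(8 + 6*w + 6*w²) - 108*w = -108*w + G*(8 + 6*w + 6*w²))
-26760 - z(n(9), 123) = -26760 - (-108*123 + 2*9*(4 + 3*123*(1 + 123))) = -26760 - (-13284 + 2*9*(4 + 3*123*124)) = -26760 - (-13284 + 2*9*(4 + 45756)) = -26760 - (-13284 + 2*9*45760) = -26760 - (-13284 + 823680) = -26760 - 1*810396 = -26760 - 810396 = -837156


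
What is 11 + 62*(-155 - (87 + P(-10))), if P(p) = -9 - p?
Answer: -15055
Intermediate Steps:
11 + 62*(-155 - (87 + P(-10))) = 11 + 62*(-155 - (87 + (-9 - 1*(-10)))) = 11 + 62*(-155 - (87 + (-9 + 10))) = 11 + 62*(-155 - (87 + 1)) = 11 + 62*(-155 - 1*88) = 11 + 62*(-155 - 88) = 11 + 62*(-243) = 11 - 15066 = -15055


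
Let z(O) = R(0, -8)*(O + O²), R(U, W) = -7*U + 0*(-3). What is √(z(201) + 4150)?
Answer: 5*√166 ≈ 64.421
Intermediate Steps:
R(U, W) = -7*U (R(U, W) = -7*U + 0 = -7*U)
z(O) = 0 (z(O) = (-7*0)*(O + O²) = 0*(O + O²) = 0)
√(z(201) + 4150) = √(0 + 4150) = √4150 = 5*√166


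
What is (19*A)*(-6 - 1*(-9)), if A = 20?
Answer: 1140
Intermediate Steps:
(19*A)*(-6 - 1*(-9)) = (19*20)*(-6 - 1*(-9)) = 380*(-6 + 9) = 380*3 = 1140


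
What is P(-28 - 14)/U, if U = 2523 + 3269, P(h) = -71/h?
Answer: 71/243264 ≈ 0.00029186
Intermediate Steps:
U = 5792
P(-28 - 14)/U = -71/(-28 - 14)/5792 = -71/(-42)*(1/5792) = -71*(-1/42)*(1/5792) = (71/42)*(1/5792) = 71/243264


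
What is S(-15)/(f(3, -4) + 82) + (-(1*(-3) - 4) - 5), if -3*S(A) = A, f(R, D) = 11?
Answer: 191/93 ≈ 2.0538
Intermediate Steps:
S(A) = -A/3
S(-15)/(f(3, -4) + 82) + (-(1*(-3) - 4) - 5) = (-1/3*(-15))/(11 + 82) + (-(1*(-3) - 4) - 5) = 5/93 + (-(-3 - 4) - 5) = 5*(1/93) + (-1*(-7) - 5) = 5/93 + (7 - 5) = 5/93 + 2 = 191/93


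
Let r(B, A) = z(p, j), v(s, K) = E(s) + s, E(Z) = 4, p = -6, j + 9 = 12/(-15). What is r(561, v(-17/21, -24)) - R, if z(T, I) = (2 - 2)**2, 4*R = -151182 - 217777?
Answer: 368959/4 ≈ 92240.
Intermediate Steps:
j = -49/5 (j = -9 + 12/(-15) = -9 + 12*(-1/15) = -9 - 4/5 = -49/5 ≈ -9.8000)
R = -368959/4 (R = (-151182 - 217777)/4 = (1/4)*(-368959) = -368959/4 ≈ -92240.)
v(s, K) = 4 + s
z(T, I) = 0 (z(T, I) = 0**2 = 0)
r(B, A) = 0
r(561, v(-17/21, -24)) - R = 0 - 1*(-368959/4) = 0 + 368959/4 = 368959/4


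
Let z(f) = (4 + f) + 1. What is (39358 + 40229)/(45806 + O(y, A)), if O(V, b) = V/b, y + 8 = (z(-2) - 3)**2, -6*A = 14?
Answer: 557109/320666 ≈ 1.7374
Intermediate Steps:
A = -7/3 (A = -1/6*14 = -7/3 ≈ -2.3333)
z(f) = 5 + f
y = -8 (y = -8 + ((5 - 2) - 3)**2 = -8 + (3 - 3)**2 = -8 + 0**2 = -8 + 0 = -8)
(39358 + 40229)/(45806 + O(y, A)) = (39358 + 40229)/(45806 - 8/(-7/3)) = 79587/(45806 - 8*(-3/7)) = 79587/(45806 + 24/7) = 79587/(320666/7) = 79587*(7/320666) = 557109/320666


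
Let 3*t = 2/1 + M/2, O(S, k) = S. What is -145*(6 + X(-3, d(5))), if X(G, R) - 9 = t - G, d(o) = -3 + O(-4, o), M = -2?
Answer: -7975/3 ≈ -2658.3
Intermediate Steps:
t = ⅓ (t = (2/1 - 2/2)/3 = (2*1 - 2*½)/3 = (2 - 1)/3 = (⅓)*1 = ⅓ ≈ 0.33333)
d(o) = -7 (d(o) = -3 - 4 = -7)
X(G, R) = 28/3 - G (X(G, R) = 9 + (⅓ - G) = 28/3 - G)
-145*(6 + X(-3, d(5))) = -145*(6 + (28/3 - 1*(-3))) = -145*(6 + (28/3 + 3)) = -145*(6 + 37/3) = -145*55/3 = -7975/3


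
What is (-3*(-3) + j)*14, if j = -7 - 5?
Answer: -42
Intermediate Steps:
j = -12
(-3*(-3) + j)*14 = (-3*(-3) - 12)*14 = (9 - 12)*14 = -3*14 = -42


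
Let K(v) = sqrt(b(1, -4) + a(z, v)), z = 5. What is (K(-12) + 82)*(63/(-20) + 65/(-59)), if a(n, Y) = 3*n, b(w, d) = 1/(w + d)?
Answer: -205697/590 - 5017*sqrt(33)/1770 ≈ -364.92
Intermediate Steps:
b(w, d) = 1/(d + w)
K(v) = 2*sqrt(33)/3 (K(v) = sqrt(1/(-4 + 1) + 3*5) = sqrt(1/(-3) + 15) = sqrt(-1/3 + 15) = sqrt(44/3) = 2*sqrt(33)/3)
(K(-12) + 82)*(63/(-20) + 65/(-59)) = (2*sqrt(33)/3 + 82)*(63/(-20) + 65/(-59)) = (82 + 2*sqrt(33)/3)*(63*(-1/20) + 65*(-1/59)) = (82 + 2*sqrt(33)/3)*(-63/20 - 65/59) = (82 + 2*sqrt(33)/3)*(-5017/1180) = -205697/590 - 5017*sqrt(33)/1770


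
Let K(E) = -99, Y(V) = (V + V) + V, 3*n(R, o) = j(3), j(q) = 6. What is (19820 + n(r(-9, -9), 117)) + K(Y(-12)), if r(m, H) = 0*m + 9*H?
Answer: 19723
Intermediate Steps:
r(m, H) = 9*H (r(m, H) = 0 + 9*H = 9*H)
n(R, o) = 2 (n(R, o) = (⅓)*6 = 2)
Y(V) = 3*V (Y(V) = 2*V + V = 3*V)
(19820 + n(r(-9, -9), 117)) + K(Y(-12)) = (19820 + 2) - 99 = 19822 - 99 = 19723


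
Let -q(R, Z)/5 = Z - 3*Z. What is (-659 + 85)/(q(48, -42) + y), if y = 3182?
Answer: -287/1381 ≈ -0.20782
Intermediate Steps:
q(R, Z) = 10*Z (q(R, Z) = -5*(Z - 3*Z) = -(-10)*Z = 10*Z)
(-659 + 85)/(q(48, -42) + y) = (-659 + 85)/(10*(-42) + 3182) = -574/(-420 + 3182) = -574/2762 = -574*1/2762 = -287/1381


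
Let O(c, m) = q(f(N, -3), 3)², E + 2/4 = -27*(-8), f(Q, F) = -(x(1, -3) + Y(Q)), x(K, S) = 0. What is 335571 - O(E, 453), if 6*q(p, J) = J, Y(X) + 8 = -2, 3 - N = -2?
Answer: 1342283/4 ≈ 3.3557e+5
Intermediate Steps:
N = 5 (N = 3 - 1*(-2) = 3 + 2 = 5)
Y(X) = -10 (Y(X) = -8 - 2 = -10)
f(Q, F) = 10 (f(Q, F) = -(0 - 10) = -1*(-10) = 10)
q(p, J) = J/6
E = 431/2 (E = -½ - 27*(-8) = -½ + 216 = 431/2 ≈ 215.50)
O(c, m) = ¼ (O(c, m) = ((⅙)*3)² = (½)² = ¼)
335571 - O(E, 453) = 335571 - 1*¼ = 335571 - ¼ = 1342283/4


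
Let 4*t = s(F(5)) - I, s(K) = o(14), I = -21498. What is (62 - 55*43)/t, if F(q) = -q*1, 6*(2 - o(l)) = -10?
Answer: -3948/9215 ≈ -0.42843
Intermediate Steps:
o(l) = 11/3 (o(l) = 2 - 1/6*(-10) = 2 + 5/3 = 11/3)
F(q) = -q
s(K) = 11/3
t = 64505/12 (t = (11/3 - 1*(-21498))/4 = (11/3 + 21498)/4 = (1/4)*(64505/3) = 64505/12 ≈ 5375.4)
(62 - 55*43)/t = (62 - 55*43)/(64505/12) = (62 - 2365)*(12/64505) = -2303*12/64505 = -3948/9215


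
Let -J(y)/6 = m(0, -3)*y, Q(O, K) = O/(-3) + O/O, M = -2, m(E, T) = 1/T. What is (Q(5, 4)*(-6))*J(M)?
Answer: -16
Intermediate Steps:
m(E, T) = 1/T
Q(O, K) = 1 - O/3 (Q(O, K) = O*(-⅓) + 1 = -O/3 + 1 = 1 - O/3)
J(y) = 2*y (J(y) = -6*y/(-3) = -(-2)*y = 2*y)
(Q(5, 4)*(-6))*J(M) = ((1 - ⅓*5)*(-6))*(2*(-2)) = ((1 - 5/3)*(-6))*(-4) = -⅔*(-6)*(-4) = 4*(-4) = -16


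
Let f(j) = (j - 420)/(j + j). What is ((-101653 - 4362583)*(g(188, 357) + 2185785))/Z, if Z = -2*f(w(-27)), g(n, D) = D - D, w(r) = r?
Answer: 87820740767340/149 ≈ 5.8940e+11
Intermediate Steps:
g(n, D) = 0
f(j) = (-420 + j)/(2*j) (f(j) = (-420 + j)/((2*j)) = (-420 + j)*(1/(2*j)) = (-420 + j)/(2*j))
Z = -149/9 (Z = -(-420 - 27)/(-27) = -(-1)*(-447)/27 = -2*149/18 = -149/9 ≈ -16.556)
((-101653 - 4362583)*(g(188, 357) + 2185785))/Z = ((-101653 - 4362583)*(0 + 2185785))/(-149/9) = -4464236*2185785*(-9/149) = -9757860085260*(-9/149) = 87820740767340/149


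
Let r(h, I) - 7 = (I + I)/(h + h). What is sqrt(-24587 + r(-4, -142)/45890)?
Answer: I*sqrt(2071102684495)/9178 ≈ 156.8*I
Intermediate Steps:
r(h, I) = 7 + I/h (r(h, I) = 7 + (I + I)/(h + h) = 7 + (2*I)/((2*h)) = 7 + (2*I)*(1/(2*h)) = 7 + I/h)
sqrt(-24587 + r(-4, -142)/45890) = sqrt(-24587 + (7 - 142/(-4))/45890) = sqrt(-24587 + (7 - 142*(-1/4))*(1/45890)) = sqrt(-24587 + (7 + 71/2)*(1/45890)) = sqrt(-24587 + (85/2)*(1/45890)) = sqrt(-24587 + 17/18356) = sqrt(-451318955/18356) = I*sqrt(2071102684495)/9178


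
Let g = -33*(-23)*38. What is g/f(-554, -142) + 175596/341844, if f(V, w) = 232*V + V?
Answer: 533617426/1838579467 ≈ 0.29023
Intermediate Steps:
g = 28842 (g = 759*38 = 28842)
f(V, w) = 233*V
g/f(-554, -142) + 175596/341844 = 28842/((233*(-554))) + 175596/341844 = 28842/(-129082) + 175596*(1/341844) = 28842*(-1/129082) + 14633/28487 = -14421/64541 + 14633/28487 = 533617426/1838579467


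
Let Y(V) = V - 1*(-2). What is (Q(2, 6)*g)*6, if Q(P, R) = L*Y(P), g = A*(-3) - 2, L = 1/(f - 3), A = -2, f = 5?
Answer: 48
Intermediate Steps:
Y(V) = 2 + V (Y(V) = V + 2 = 2 + V)
L = ½ (L = 1/(5 - 3) = 1/2 = ½ ≈ 0.50000)
g = 4 (g = -2*(-3) - 2 = 6 - 2 = 4)
Q(P, R) = 1 + P/2 (Q(P, R) = (2 + P)/2 = 1 + P/2)
(Q(2, 6)*g)*6 = ((1 + (½)*2)*4)*6 = ((1 + 1)*4)*6 = (2*4)*6 = 8*6 = 48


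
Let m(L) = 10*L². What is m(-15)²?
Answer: 5062500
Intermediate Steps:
m(-15)² = (10*(-15)²)² = (10*225)² = 2250² = 5062500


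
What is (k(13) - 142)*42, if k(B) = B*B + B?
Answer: 1680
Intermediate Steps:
k(B) = B + B² (k(B) = B² + B = B + B²)
(k(13) - 142)*42 = (13*(1 + 13) - 142)*42 = (13*14 - 142)*42 = (182 - 142)*42 = 40*42 = 1680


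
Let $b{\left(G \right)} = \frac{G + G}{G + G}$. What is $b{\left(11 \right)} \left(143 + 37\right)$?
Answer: $180$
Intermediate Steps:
$b{\left(G \right)} = 1$ ($b{\left(G \right)} = \frac{2 G}{2 G} = 2 G \frac{1}{2 G} = 1$)
$b{\left(11 \right)} \left(143 + 37\right) = 1 \left(143 + 37\right) = 1 \cdot 180 = 180$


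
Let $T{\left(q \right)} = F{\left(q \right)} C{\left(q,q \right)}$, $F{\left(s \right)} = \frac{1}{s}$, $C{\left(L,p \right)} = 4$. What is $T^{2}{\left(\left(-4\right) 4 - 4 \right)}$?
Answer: $\frac{1}{25} \approx 0.04$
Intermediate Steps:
$T{\left(q \right)} = \frac{4}{q}$ ($T{\left(q \right)} = \frac{1}{q} 4 = \frac{4}{q}$)
$T^{2}{\left(\left(-4\right) 4 - 4 \right)} = \left(\frac{4}{\left(-4\right) 4 - 4}\right)^{2} = \left(\frac{4}{-16 - 4}\right)^{2} = \left(\frac{4}{-20}\right)^{2} = \left(4 \left(- \frac{1}{20}\right)\right)^{2} = \left(- \frac{1}{5}\right)^{2} = \frac{1}{25}$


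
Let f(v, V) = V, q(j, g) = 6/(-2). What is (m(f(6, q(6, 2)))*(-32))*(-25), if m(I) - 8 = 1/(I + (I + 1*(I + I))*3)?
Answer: 19120/3 ≈ 6373.3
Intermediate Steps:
q(j, g) = -3 (q(j, g) = 6*(-½) = -3)
m(I) = 8 + 1/(10*I) (m(I) = 8 + 1/(I + (I + 1*(I + I))*3) = 8 + 1/(I + (I + 1*(2*I))*3) = 8 + 1/(I + (I + 2*I)*3) = 8 + 1/(I + (3*I)*3) = 8 + 1/(I + 9*I) = 8 + 1/(10*I))
(m(f(6, q(6, 2)))*(-32))*(-25) = ((8 + (⅒)/(-3))*(-32))*(-25) = ((8 + (⅒)*(-⅓))*(-32))*(-25) = ((8 - 1/30)*(-32))*(-25) = ((239/30)*(-32))*(-25) = -3824/15*(-25) = 19120/3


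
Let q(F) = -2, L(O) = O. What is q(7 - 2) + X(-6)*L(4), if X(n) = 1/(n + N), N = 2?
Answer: -3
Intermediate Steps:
X(n) = 1/(2 + n) (X(n) = 1/(n + 2) = 1/(2 + n))
q(7 - 2) + X(-6)*L(4) = -2 + 4/(2 - 6) = -2 + 4/(-4) = -2 - ¼*4 = -2 - 1 = -3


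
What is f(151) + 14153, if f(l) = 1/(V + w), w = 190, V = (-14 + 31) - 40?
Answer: 2363552/167 ≈ 14153.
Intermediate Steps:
V = -23 (V = 17 - 40 = -23)
f(l) = 1/167 (f(l) = 1/(-23 + 190) = 1/167)
f(151) + 14153 = 1/167 + 14153 = 2363552/167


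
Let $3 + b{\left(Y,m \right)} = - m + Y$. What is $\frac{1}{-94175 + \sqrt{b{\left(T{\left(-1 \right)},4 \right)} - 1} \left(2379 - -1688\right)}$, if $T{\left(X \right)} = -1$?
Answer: $- \frac{94175}{9017795026} - \frac{12201 i}{9017795026} \approx -1.0443 \cdot 10^{-5} - 1.353 \cdot 10^{-6} i$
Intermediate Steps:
$b{\left(Y,m \right)} = -3 + Y - m$ ($b{\left(Y,m \right)} = -3 + \left(- m + Y\right) = -3 + \left(Y - m\right) = -3 + Y - m$)
$\frac{1}{-94175 + \sqrt{b{\left(T{\left(-1 \right)},4 \right)} - 1} \left(2379 - -1688\right)} = \frac{1}{-94175 + \sqrt{\left(-3 - 1 - 4\right) - 1} \left(2379 - -1688\right)} = \frac{1}{-94175 + \sqrt{\left(-3 - 1 - 4\right) - 1} \left(2379 + 1688\right)} = \frac{1}{-94175 + \sqrt{-8 - 1} \cdot 4067} = \frac{1}{-94175 + \sqrt{-9} \cdot 4067} = \frac{1}{-94175 + 3 i 4067} = \frac{1}{-94175 + 12201 i} = \frac{-94175 - 12201 i}{9017795026}$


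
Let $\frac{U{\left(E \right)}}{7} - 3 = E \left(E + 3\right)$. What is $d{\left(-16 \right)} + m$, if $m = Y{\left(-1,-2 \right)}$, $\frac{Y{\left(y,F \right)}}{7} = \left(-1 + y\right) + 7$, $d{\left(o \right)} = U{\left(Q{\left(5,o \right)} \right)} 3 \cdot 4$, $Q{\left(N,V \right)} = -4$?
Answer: $623$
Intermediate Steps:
$U{\left(E \right)} = 21 + 7 E \left(3 + E\right)$ ($U{\left(E \right)} = 21 + 7 E \left(E + 3\right) = 21 + 7 E \left(3 + E\right)$)
$d{\left(o \right)} = 588$ ($d{\left(o \right)} = \left(21 + 7 \left(-4\right)^{2} + 21 \left(-4\right)\right) 3 \cdot 4 = \left(21 + 7 \cdot 16 - 84\right) 3 \cdot 4 = \left(21 + 112 - 84\right) 3 \cdot 4 = 49 \cdot 3 \cdot 4 = 147 \cdot 4 = 588$)
$Y{\left(y,F \right)} = 42 + 7 y$ ($Y{\left(y,F \right)} = 7 \left(\left(-1 + y\right) + 7\right) = 7 \left(6 + y\right) = 42 + 7 y$)
$m = 35$ ($m = 42 + 7 \left(-1\right) = 42 - 7 = 35$)
$d{\left(-16 \right)} + m = 588 + 35 = 623$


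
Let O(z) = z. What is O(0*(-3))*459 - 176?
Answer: -176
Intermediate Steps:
O(0*(-3))*459 - 176 = (0*(-3))*459 - 176 = 0*459 - 176 = 0 - 176 = -176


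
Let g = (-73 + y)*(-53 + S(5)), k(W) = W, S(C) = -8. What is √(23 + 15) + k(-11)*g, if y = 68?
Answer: -3355 + √38 ≈ -3348.8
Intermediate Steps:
g = 305 (g = (-73 + 68)*(-53 - 8) = -5*(-61) = 305)
√(23 + 15) + k(-11)*g = √(23 + 15) - 11*305 = √38 - 3355 = -3355 + √38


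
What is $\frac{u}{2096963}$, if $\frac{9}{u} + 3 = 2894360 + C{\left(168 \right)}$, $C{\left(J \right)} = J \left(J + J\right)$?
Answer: $\frac{9}{6187728905215} \approx 1.4545 \cdot 10^{-12}$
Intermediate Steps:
$C{\left(J \right)} = 2 J^{2}$ ($C{\left(J \right)} = J 2 J = 2 J^{2}$)
$u = \frac{9}{2950805}$ ($u = \frac{9}{-3 + \left(2894360 + 2 \cdot 168^{2}\right)} = \frac{9}{-3 + \left(2894360 + 2 \cdot 28224\right)} = \frac{9}{-3 + \left(2894360 + 56448\right)} = \frac{9}{-3 + 2950808} = \frac{9}{2950805} \approx 3.05 \cdot 10^{-6}$)
$\frac{u}{2096963} = \frac{9}{2950805 \cdot 2096963} = \frac{9}{2950805} \cdot \frac{1}{2096963} = \frac{9}{6187728905215}$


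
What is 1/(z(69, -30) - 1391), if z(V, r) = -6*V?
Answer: -1/1805 ≈ -0.00055402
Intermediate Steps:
1/(z(69, -30) - 1391) = 1/(-6*69 - 1391) = 1/(-414 - 1391) = 1/(-1805) = -1/1805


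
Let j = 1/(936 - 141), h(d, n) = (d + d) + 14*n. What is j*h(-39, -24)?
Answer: -138/265 ≈ -0.52075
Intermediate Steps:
h(d, n) = 2*d + 14*n
j = 1/795 ≈ 0.0012579
j*h(-39, -24) = (2*(-39) + 14*(-24))/795 = (-78 - 336)/795 = (1/795)*(-414) = -138/265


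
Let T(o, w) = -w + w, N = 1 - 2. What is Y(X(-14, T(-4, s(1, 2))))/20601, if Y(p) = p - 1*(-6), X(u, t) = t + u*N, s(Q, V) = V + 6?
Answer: 20/20601 ≈ 0.00097083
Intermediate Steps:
N = -1
s(Q, V) = 6 + V
T(o, w) = 0
X(u, t) = t - u (X(u, t) = t + u*(-1) = t - u)
Y(p) = 6 + p (Y(p) = p + 6 = 6 + p)
Y(X(-14, T(-4, s(1, 2))))/20601 = (6 + (0 - 1*(-14)))/20601 = (6 + (0 + 14))*(1/20601) = (6 + 14)*(1/20601) = 20*(1/20601) = 20/20601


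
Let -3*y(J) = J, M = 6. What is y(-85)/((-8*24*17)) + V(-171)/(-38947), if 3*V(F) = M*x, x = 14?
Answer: -210863/22433472 ≈ -0.0093995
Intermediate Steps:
y(J) = -J/3
V(F) = 28 (V(F) = (6*14)/3 = (1/3)*84 = 28)
y(-85)/((-8*24*17)) + V(-171)/(-38947) = (-1/3*(-85))/((-8*24*17)) + 28/(-38947) = 85/(3*((-192*17))) + 28*(-1/38947) = (85/3)/(-3264) - 28/38947 = (85/3)*(-1/3264) - 28/38947 = -5/576 - 28/38947 = -210863/22433472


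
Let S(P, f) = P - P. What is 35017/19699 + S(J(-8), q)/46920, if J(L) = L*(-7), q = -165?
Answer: 35017/19699 ≈ 1.7776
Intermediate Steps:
J(L) = -7*L
S(P, f) = 0
35017/19699 + S(J(-8), q)/46920 = 35017/19699 + 0/46920 = 35017*(1/19699) + 0*(1/46920) = 35017/19699 + 0 = 35017/19699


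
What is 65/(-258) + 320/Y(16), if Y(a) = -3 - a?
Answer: -83795/4902 ≈ -17.094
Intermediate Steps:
65/(-258) + 320/Y(16) = 65/(-258) + 320/(-3 - 1*16) = 65*(-1/258) + 320/(-3 - 16) = -65/258 + 320/(-19) = -65/258 + 320*(-1/19) = -65/258 - 320/19 = -83795/4902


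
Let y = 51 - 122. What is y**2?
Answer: 5041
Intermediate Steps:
y = -71
y**2 = (-71)**2 = 5041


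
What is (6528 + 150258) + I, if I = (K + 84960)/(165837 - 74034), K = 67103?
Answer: 14393577221/91803 ≈ 1.5679e+5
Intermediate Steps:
I = 152063/91803 (I = (67103 + 84960)/(165837 - 74034) = 152063/91803 ≈ 1.6564)
(6528 + 150258) + I = (6528 + 150258) + 152063/91803 = 156786 + 152063/91803 = 14393577221/91803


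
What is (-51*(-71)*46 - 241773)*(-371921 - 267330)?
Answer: 48076149957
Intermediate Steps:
(-51*(-71)*46 - 241773)*(-371921 - 267330) = (3621*46 - 241773)*(-639251) = (166566 - 241773)*(-639251) = -75207*(-639251) = 48076149957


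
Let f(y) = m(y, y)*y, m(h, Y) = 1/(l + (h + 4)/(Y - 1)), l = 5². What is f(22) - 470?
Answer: -258508/551 ≈ -469.16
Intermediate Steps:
l = 25
m(h, Y) = 1/(25 + (4 + h)/(-1 + Y)) (m(h, Y) = 1/(25 + (h + 4)/(Y - 1)) = 1/(25 + (4 + h)/(-1 + Y)))
f(y) = y*(-1 + y)/(-21 + 26*y) (f(y) = ((-1 + y)/(-21 + y + 25*y))*y = ((-1 + y)/(-21 + 26*y))*y = y*(-1 + y)/(-21 + 26*y))
f(22) - 470 = 22*(-1 + 22)/(-21 + 26*22) - 470 = 22*21/(-21 + 572) - 470 = 22*21/551 - 470 = 22*(1/551)*21 - 470 = 462/551 - 470 = -258508/551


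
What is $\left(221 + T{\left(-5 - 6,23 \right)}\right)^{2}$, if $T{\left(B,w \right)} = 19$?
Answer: $57600$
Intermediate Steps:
$\left(221 + T{\left(-5 - 6,23 \right)}\right)^{2} = \left(221 + 19\right)^{2} = 240^{2} = 57600$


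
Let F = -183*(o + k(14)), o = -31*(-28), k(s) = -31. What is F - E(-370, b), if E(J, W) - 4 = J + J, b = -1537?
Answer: -152435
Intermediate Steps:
o = 868
E(J, W) = 4 + 2*J (E(J, W) = 4 + (J + J) = 4 + 2*J)
F = -153171 (F = -183*(868 - 31) = -183*837 = -153171)
F - E(-370, b) = -153171 - (4 + 2*(-370)) = -153171 - (4 - 740) = -153171 - 1*(-736) = -153171 + 736 = -152435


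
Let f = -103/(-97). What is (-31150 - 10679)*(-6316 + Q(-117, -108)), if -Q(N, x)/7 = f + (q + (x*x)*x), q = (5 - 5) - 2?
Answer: -35752602939957/97 ≈ -3.6858e+11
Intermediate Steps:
q = -2 (q = 0 - 2 = -2)
f = 103/97 (f = -103*(-1/97) = 103/97 ≈ 1.0619)
Q(N, x) = 637/97 - 7*x**3 (Q(N, x) = -7*(103/97 + (-2 + (x*x)*x)) = -7*(103/97 + (-2 + x**2*x)) = -7*(103/97 + (-2 + x**3)) = -7*(-91/97 + x**3) = 637/97 - 7*x**3)
(-31150 - 10679)*(-6316 + Q(-117, -108)) = (-31150 - 10679)*(-6316 + (637/97 - 7*(-108)**3)) = -41829*(-6316 + (637/97 - 7*(-1259712))) = -41829*(-6316 + (637/97 + 8817984)) = -41829*(-6316 + 855345085/97) = -41829*854732433/97 = -35752602939957/97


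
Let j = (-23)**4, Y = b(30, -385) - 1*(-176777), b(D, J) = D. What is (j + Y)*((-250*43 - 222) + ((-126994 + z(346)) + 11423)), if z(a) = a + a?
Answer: -57469607448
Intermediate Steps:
z(a) = 2*a
Y = 176807 (Y = 30 - 1*(-176777) = 30 + 176777 = 176807)
j = 279841
(j + Y)*((-250*43 - 222) + ((-126994 + z(346)) + 11423)) = (279841 + 176807)*((-250*43 - 222) + ((-126994 + 2*346) + 11423)) = 456648*((-10750 - 222) + ((-126994 + 692) + 11423)) = 456648*(-10972 + (-126302 + 11423)) = 456648*(-10972 - 114879) = 456648*(-125851) = -57469607448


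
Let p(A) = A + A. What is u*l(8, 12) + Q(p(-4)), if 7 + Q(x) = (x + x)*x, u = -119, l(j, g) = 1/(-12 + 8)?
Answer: 603/4 ≈ 150.75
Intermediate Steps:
p(A) = 2*A
l(j, g) = -¼ (l(j, g) = 1/(-4) = -¼)
Q(x) = -7 + 2*x² (Q(x) = -7 + (x + x)*x = -7 + (2*x)*x = -7 + 2*x²)
u*l(8, 12) + Q(p(-4)) = -119*(-¼) + (-7 + 2*(2*(-4))²) = 119/4 + (-7 + 2*(-8)²) = 119/4 + (-7 + 2*64) = 119/4 + (-7 + 128) = 119/4 + 121 = 603/4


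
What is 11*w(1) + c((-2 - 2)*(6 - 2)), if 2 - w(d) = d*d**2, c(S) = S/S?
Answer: 12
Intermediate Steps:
c(S) = 1
w(d) = 2 - d**3 (w(d) = 2 - d*d**2 = 2 - d**3)
11*w(1) + c((-2 - 2)*(6 - 2)) = 11*(2 - 1*1**3) + 1 = 11*(2 - 1*1) + 1 = 11*(2 - 1) + 1 = 11*1 + 1 = 11 + 1 = 12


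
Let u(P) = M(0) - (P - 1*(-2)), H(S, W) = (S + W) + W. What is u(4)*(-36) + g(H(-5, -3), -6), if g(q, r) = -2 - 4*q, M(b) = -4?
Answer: 402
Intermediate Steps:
H(S, W) = S + 2*W
u(P) = -6 - P (u(P) = -4 - (P - 1*(-2)) = -4 - (P + 2) = -4 - (2 + P) = -4 + (-2 - P) = -6 - P)
u(4)*(-36) + g(H(-5, -3), -6) = (-6 - 1*4)*(-36) + (-2 - 4*(-5 + 2*(-3))) = (-6 - 4)*(-36) + (-2 - 4*(-5 - 6)) = -10*(-36) + (-2 - 4*(-11)) = 360 + (-2 + 44) = 360 + 42 = 402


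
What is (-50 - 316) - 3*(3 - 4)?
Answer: -363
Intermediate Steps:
(-50 - 316) - 3*(3 - 4) = -366 - 3*(-1) = -366 + 3 = -363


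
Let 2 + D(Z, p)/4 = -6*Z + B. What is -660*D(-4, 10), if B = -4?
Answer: -47520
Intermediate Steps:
D(Z, p) = -24 - 24*Z (D(Z, p) = -8 + 4*(-6*Z - 4) = -8 + 4*(-4 - 6*Z) = -8 + (-16 - 24*Z) = -24 - 24*Z)
-660*D(-4, 10) = -660*(-24 - 24*(-4)) = -660*(-24 + 96) = -660*72 = -47520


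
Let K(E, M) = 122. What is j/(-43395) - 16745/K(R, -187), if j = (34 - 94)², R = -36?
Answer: -48472565/352946 ≈ -137.34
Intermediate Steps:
j = 3600 (j = (-60)² = 3600)
j/(-43395) - 16745/K(R, -187) = 3600/(-43395) - 16745/122 = 3600*(-1/43395) - 16745*1/122 = -240/2893 - 16745/122 = -48472565/352946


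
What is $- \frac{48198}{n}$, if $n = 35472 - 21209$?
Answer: $- \frac{48198}{14263} \approx -3.3792$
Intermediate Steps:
$n = 14263$ ($n = 35472 - 21209 = 14263$)
$- \frac{48198}{n} = - \frac{48198}{14263}$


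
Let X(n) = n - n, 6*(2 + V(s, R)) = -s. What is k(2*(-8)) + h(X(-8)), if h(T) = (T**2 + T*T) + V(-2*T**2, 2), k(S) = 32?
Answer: 30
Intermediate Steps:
V(s, R) = -2 - s/6 (V(s, R) = -2 + (-s)/6 = -2 - s/6)
X(n) = 0
h(T) = -2 + 7*T**2/3 (h(T) = (T**2 + T*T) + (-2 - (-1)*T**2/3) = (T**2 + T**2) + (-2 + T**2/3) = 2*T**2 + (-2 + T**2/3) = -2 + 7*T**2/3)
k(2*(-8)) + h(X(-8)) = 32 + (-2 + (7/3)*0**2) = 32 + (-2 + (7/3)*0) = 32 + (-2 + 0) = 32 - 2 = 30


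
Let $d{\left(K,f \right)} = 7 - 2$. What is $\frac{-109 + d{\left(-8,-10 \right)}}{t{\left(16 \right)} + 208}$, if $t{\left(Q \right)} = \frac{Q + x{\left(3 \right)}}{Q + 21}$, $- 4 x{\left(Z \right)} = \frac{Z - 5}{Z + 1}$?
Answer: $- \frac{30784}{61697} \approx -0.49895$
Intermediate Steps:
$x{\left(Z \right)} = - \frac{-5 + Z}{4 \left(1 + Z\right)}$ ($x{\left(Z \right)} = - \frac{\left(Z - 5\right) \frac{1}{Z + 1}}{4} = - \frac{\left(-5 + Z\right) \frac{1}{1 + Z}}{4} = - \frac{\frac{1}{1 + Z} \left(-5 + Z\right)}{4} = - \frac{-5 + Z}{4 \left(1 + Z\right)}$)
$t{\left(Q \right)} = \frac{\frac{1}{8} + Q}{21 + Q}$ ($t{\left(Q \right)} = \frac{Q + \frac{5 - 3}{4 \left(1 + 3\right)}}{Q + 21} = \frac{Q + \frac{5 - 3}{4 \cdot 4}}{21 + Q} = \frac{Q + \frac{1}{4} \cdot \frac{1}{4} \cdot 2}{21 + Q} = \frac{Q + \frac{1}{8}}{21 + Q} = \frac{\frac{1}{8} + Q}{21 + Q}$)
$d{\left(K,f \right)} = 5$ ($d{\left(K,f \right)} = 7 - 2 = 5$)
$\frac{-109 + d{\left(-8,-10 \right)}}{t{\left(16 \right)} + 208} = \frac{-109 + 5}{\frac{\frac{1}{8} + 16}{21 + 16} + 208} = - \frac{104}{\frac{1}{37} \cdot \frac{129}{8} + 208} = - \frac{104}{\frac{129}{296} + 208} = - \frac{104}{\frac{61697}{296}} = \left(-104\right) \frac{296}{61697} = - \frac{30784}{61697}$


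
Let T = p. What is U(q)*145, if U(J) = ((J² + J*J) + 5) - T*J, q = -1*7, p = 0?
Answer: 14935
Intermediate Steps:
T = 0
q = -7
U(J) = 5 + 2*J² (U(J) = ((J² + J*J) + 5) - 0*J = ((J² + J²) + 5) - 1*0 = (2*J² + 5) + 0 = (5 + 2*J²) + 0 = 5 + 2*J²)
U(q)*145 = (5 + 2*(-7)²)*145 = (5 + 2*49)*145 = (5 + 98)*145 = 103*145 = 14935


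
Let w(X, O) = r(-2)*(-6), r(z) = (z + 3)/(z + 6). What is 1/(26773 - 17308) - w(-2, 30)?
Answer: 28397/18930 ≈ 1.5001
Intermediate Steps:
r(z) = (3 + z)/(6 + z)
w(X, O) = -3/2 (w(X, O) = ((3 - 2)/(6 - 2))*(-6) = (1/4)*(-6) = ((¼)*1)*(-6) = (¼)*(-6) = -3/2)
1/(26773 - 17308) - w(-2, 30) = 1/(26773 - 17308) - 1*(-3/2) = 1/9465 + 3/2 = 28397/18930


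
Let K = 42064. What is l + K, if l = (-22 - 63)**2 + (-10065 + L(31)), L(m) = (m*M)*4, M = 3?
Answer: 39596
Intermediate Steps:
L(m) = 12*m (L(m) = (m*3)*4 = (3*m)*4 = 12*m)
l = -2468 (l = (-22 - 63)**2 + (-10065 + 12*31) = (-85)**2 + (-10065 + 372) = 7225 - 9693 = -2468)
l + K = -2468 + 42064 = 39596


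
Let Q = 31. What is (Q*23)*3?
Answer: 2139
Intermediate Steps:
(Q*23)*3 = (31*23)*3 = 713*3 = 2139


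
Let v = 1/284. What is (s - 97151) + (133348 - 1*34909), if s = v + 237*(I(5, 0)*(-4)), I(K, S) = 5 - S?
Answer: -980367/284 ≈ -3452.0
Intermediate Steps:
v = 1/284 ≈ 0.0035211
s = -1346159/284 (s = 1/284 + 237*((5 - 1*0)*(-4)) = 1/284 + 237*((5 + 0)*(-4)) = 1/284 + 237*(5*(-4)) = 1/284 + 237*(-20) = 1/284 - 4740 = -1346159/284 ≈ -4740.0)
(s - 97151) + (133348 - 1*34909) = (-1346159/284 - 97151) + (133348 - 1*34909) = -28937043/284 + (133348 - 34909) = -28937043/284 + 98439 = -980367/284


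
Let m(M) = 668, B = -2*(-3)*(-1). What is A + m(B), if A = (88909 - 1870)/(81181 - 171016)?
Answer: 19974247/29945 ≈ 667.03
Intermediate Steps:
B = -6 (B = 6*(-1) = -6)
A = -29013/29945 (A = 87039/(-89835) = 87039*(-1/89835) = -29013/29945 ≈ -0.96888)
A + m(B) = -29013/29945 + 668 = 19974247/29945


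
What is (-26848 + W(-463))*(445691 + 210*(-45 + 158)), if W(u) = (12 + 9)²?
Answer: -12396000347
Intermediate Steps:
W(u) = 441 (W(u) = 21² = 441)
(-26848 + W(-463))*(445691 + 210*(-45 + 158)) = (-26848 + 441)*(445691 + 210*(-45 + 158)) = -26407*(445691 + 210*113) = -26407*(445691 + 23730) = -26407*469421 = -12396000347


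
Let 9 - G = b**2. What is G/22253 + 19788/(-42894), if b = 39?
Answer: -12028526/22726671 ≈ -0.52927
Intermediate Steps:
G = -1512 (G = 9 - 1*39**2 = 9 - 1*1521 = 9 - 1521 = -1512)
G/22253 + 19788/(-42894) = -1512/22253 + 19788/(-42894) = -1512*1/22253 + 19788*(-1/42894) = -216/3179 - 3298/7149 = -12028526/22726671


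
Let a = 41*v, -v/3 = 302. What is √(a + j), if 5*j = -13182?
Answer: 16*I*√3885/5 ≈ 199.46*I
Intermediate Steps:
v = -906 (v = -3*302 = -906)
j = -13182/5 (j = (⅕)*(-13182) = -13182/5 ≈ -2636.4)
a = -37146 (a = 41*(-906) = -37146)
√(a + j) = √(-37146 - 13182/5) = √(-198912/5) = 16*I*√3885/5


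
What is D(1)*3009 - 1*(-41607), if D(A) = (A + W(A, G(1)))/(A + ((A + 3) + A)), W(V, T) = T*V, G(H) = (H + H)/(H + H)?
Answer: 42610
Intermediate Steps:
G(H) = 1 (G(H) = (2*H)/((2*H)) = (2*H)*(1/(2*H)) = 1)
D(A) = 2*A/(3 + 3*A) (D(A) = (A + 1*A)/(A + ((A + 3) + A)) = (A + A)/(A + ((3 + A) + A)) = (2*A)/(A + (3 + 2*A)) = (2*A)/(3 + 3*A) = 2*A/(3 + 3*A))
D(1)*3009 - 1*(-41607) = ((⅔)*1/(1 + 1))*3009 - 1*(-41607) = ((⅔)*1/2)*3009 + 41607 = ((⅔)*1*(½))*3009 + 41607 = (⅓)*3009 + 41607 = 1003 + 41607 = 42610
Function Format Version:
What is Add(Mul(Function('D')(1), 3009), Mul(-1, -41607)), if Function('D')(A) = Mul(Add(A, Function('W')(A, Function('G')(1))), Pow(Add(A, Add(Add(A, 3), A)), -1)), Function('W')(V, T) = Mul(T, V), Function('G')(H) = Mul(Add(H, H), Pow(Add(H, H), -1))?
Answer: 42610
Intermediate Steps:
Function('G')(H) = 1 (Function('G')(H) = Mul(Mul(2, H), Pow(Mul(2, H), -1)) = Mul(Mul(2, H), Mul(Rational(1, 2), Pow(H, -1))) = 1)
Function('D')(A) = Mul(2, A, Pow(Add(3, Mul(3, A)), -1)) (Function('D')(A) = Mul(Add(A, Mul(1, A)), Pow(Add(A, Add(Add(A, 3), A)), -1)) = Mul(Add(A, A), Pow(Add(A, Add(Add(3, A), A)), -1)) = Mul(Mul(2, A), Pow(Add(A, Add(3, Mul(2, A))), -1)) = Mul(Mul(2, A), Pow(Add(3, Mul(3, A)), -1)) = Mul(2, A, Pow(Add(3, Mul(3, A)), -1)))
Add(Mul(Function('D')(1), 3009), Mul(-1, -41607)) = Add(Mul(Mul(Rational(2, 3), 1, Pow(Add(1, 1), -1)), 3009), Mul(-1, -41607)) = Add(Mul(Mul(Rational(2, 3), 1, Pow(2, -1)), 3009), 41607) = Add(Mul(Mul(Rational(2, 3), 1, Rational(1, 2)), 3009), 41607) = Add(Mul(Rational(1, 3), 3009), 41607) = Add(1003, 41607) = 42610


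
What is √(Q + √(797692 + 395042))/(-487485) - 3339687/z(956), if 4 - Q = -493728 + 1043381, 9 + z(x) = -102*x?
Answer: 1113229/32507 - √(-549649 + 3*√132526)/487485 ≈ 34.246 - 0.0015193*I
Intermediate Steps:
z(x) = -9 - 102*x
Q = -549649 (Q = 4 - (-493728 + 1043381) = 4 - 1*549653 = 4 - 549653 = -549649)
√(Q + √(797692 + 395042))/(-487485) - 3339687/z(956) = √(-549649 + √(797692 + 395042))/(-487485) - 3339687/(-9 - 102*956) = √(-549649 + √1192734)*(-1/487485) - 3339687/(-9 - 97512) = √(-549649 + 3*√132526)*(-1/487485) - 3339687/(-97521) = -√(-549649 + 3*√132526)/487485 - 3339687*(-1/97521) = -√(-549649 + 3*√132526)/487485 + 1113229/32507 = 1113229/32507 - √(-549649 + 3*√132526)/487485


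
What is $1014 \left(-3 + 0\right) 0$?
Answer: $0$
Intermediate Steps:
$1014 \left(-3 + 0\right) 0 = 1014 \left(\left(-3\right) 0\right) = 1014 \cdot 0 = 0$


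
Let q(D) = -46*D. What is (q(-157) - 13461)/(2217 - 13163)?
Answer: 6239/10946 ≈ 0.56998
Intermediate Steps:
(q(-157) - 13461)/(2217 - 13163) = (-46*(-157) - 13461)/(2217 - 13163) = (7222 - 13461)/(-10946) = -6239*(-1/10946) = 6239/10946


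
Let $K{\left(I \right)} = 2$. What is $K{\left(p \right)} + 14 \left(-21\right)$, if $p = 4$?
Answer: $-292$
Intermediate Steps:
$K{\left(p \right)} + 14 \left(-21\right) = 2 + 14 \left(-21\right) = 2 - 294 = -292$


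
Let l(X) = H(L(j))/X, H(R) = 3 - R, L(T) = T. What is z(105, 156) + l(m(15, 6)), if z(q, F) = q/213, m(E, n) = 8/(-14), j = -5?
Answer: -959/71 ≈ -13.507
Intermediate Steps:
m(E, n) = -4/7 (m(E, n) = 8*(-1/14) = -4/7)
z(q, F) = q/213 (z(q, F) = q*(1/213) = q/213)
l(X) = 8/X (l(X) = (3 - 1*(-5))/X = (3 + 5)/X = 8/X)
z(105, 156) + l(m(15, 6)) = (1/213)*105 + 8/(-4/7) = 35/71 + 8*(-7/4) = 35/71 - 14 = -959/71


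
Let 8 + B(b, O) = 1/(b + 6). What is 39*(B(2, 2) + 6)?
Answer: -585/8 ≈ -73.125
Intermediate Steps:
B(b, O) = -8 + 1/(6 + b) (B(b, O) = -8 + 1/(b + 6) = -8 + 1/(6 + b))
39*(B(2, 2) + 6) = 39*((-47 - 8*2)/(6 + 2) + 6) = 39*((-47 - 16)/8 + 6) = 39*((⅛)*(-63) + 6) = 39*(-63/8 + 6) = 39*(-15/8) = -585/8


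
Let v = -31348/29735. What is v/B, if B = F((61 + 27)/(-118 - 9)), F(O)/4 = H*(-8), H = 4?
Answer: 7837/951520 ≈ 0.0082363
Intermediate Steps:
F(O) = -128 (F(O) = 4*(4*(-8)) = 4*(-32) = -128)
B = -128
v = -31348/29735 (v = -31348*1/29735 = -31348/29735 ≈ -1.0542)
v/B = -31348/29735/(-128) = -31348/29735*(-1/128) = 7837/951520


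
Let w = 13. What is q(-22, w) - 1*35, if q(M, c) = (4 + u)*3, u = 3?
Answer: -14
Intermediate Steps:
q(M, c) = 21 (q(M, c) = (4 + 3)*3 = 7*3 = 21)
q(-22, w) - 1*35 = 21 - 1*35 = 21 - 35 = -14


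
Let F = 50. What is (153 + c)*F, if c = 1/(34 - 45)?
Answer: 84100/11 ≈ 7645.5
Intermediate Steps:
c = -1/11 (c = 1/(-11) = -1/11 ≈ -0.090909)
(153 + c)*F = (153 - 1/11)*50 = (1682/11)*50 = 84100/11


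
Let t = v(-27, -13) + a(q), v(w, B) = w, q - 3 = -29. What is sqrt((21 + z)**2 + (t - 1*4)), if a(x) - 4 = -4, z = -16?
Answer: I*sqrt(6) ≈ 2.4495*I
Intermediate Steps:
q = -26 (q = 3 - 29 = -26)
a(x) = 0 (a(x) = 4 - 4 = 0)
t = -27 (t = -27 + 0 = -27)
sqrt((21 + z)**2 + (t - 1*4)) = sqrt((21 - 16)**2 + (-27 - 1*4)) = sqrt(5**2 + (-27 - 4)) = sqrt(25 - 31) = sqrt(-6) = I*sqrt(6)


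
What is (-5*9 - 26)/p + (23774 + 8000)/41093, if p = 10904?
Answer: 11846417/15450968 ≈ 0.76671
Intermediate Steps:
(-5*9 - 26)/p + (23774 + 8000)/41093 = (-5*9 - 26)/10904 + (23774 + 8000)/41093 = (-45 - 26)*(1/10904) + 31774*(1/41093) = -71*1/10904 + 31774/41093 = -71/10904 + 31774/41093 = 11846417/15450968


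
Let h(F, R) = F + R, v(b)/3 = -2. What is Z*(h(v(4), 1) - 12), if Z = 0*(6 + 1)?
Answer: 0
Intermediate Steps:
v(b) = -6 (v(b) = 3*(-2) = -6)
Z = 0 (Z = 0*7 = 0)
Z*(h(v(4), 1) - 12) = 0*((-6 + 1) - 12) = 0*(-5 - 12) = 0*(-17) = 0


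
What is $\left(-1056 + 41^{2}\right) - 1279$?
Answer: $-654$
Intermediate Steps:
$\left(-1056 + 41^{2}\right) - 1279 = \left(-1056 + 1681\right) + \left(-1538 + 259\right) = 625 - 1279 = -654$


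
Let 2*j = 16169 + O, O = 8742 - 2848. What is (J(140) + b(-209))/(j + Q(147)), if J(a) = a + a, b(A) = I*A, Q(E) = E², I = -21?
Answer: 9338/65281 ≈ 0.14304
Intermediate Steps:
O = 5894
b(A) = -21*A
J(a) = 2*a
j = 22063/2 (j = (16169 + 5894)/2 = (½)*22063 = 22063/2 ≈ 11032.)
(J(140) + b(-209))/(j + Q(147)) = (2*140 - 21*(-209))/(22063/2 + 147²) = (280 + 4389)/(22063/2 + 21609) = 4669/(65281/2) = 4669*(2/65281) = 9338/65281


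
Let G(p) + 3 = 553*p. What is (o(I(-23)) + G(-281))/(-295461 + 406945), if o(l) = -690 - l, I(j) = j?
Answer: -156063/111484 ≈ -1.3999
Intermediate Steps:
G(p) = -3 + 553*p
(o(I(-23)) + G(-281))/(-295461 + 406945) = ((-690 - 1*(-23)) + (-3 + 553*(-281)))/(-295461 + 406945) = ((-690 + 23) + (-3 - 155393))/111484 = (-667 - 155396)*(1/111484) = -156063*1/111484 = -156063/111484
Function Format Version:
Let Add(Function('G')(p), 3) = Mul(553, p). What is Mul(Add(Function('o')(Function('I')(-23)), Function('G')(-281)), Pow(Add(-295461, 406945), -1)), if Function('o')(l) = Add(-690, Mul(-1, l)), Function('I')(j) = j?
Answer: Rational(-156063, 111484) ≈ -1.3999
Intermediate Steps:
Function('G')(p) = Add(-3, Mul(553, p))
Mul(Add(Function('o')(Function('I')(-23)), Function('G')(-281)), Pow(Add(-295461, 406945), -1)) = Mul(Add(Add(-690, Mul(-1, -23)), Add(-3, Mul(553, -281))), Pow(Add(-295461, 406945), -1)) = Mul(Add(Add(-690, 23), Add(-3, -155393)), Pow(111484, -1)) = Mul(Add(-667, -155396), Rational(1, 111484)) = Mul(-156063, Rational(1, 111484)) = Rational(-156063, 111484)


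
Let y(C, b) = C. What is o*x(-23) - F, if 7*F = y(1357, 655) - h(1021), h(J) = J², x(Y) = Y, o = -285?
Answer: 1086969/7 ≈ 1.5528e+5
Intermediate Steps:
F = -1041084/7 (F = (1357 - 1*1021²)/7 = (1357 - 1*1042441)/7 = (1357 - 1042441)/7 = (⅐)*(-1041084) = -1041084/7 ≈ -1.4873e+5)
o*x(-23) - F = -285*(-23) - 1*(-1041084/7) = 6555 + 1041084/7 = 1086969/7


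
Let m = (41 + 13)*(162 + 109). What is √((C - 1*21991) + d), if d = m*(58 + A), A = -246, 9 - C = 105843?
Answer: I*√2879017 ≈ 1696.8*I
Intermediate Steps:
C = -105834 (C = 9 - 1*105843 = 9 - 105843 = -105834)
m = 14634 (m = 54*271 = 14634)
d = -2751192 (d = 14634*(58 - 246) = 14634*(-188) = -2751192)
√((C - 1*21991) + d) = √((-105834 - 1*21991) - 2751192) = √((-105834 - 21991) - 2751192) = √(-127825 - 2751192) = √(-2879017) = I*√2879017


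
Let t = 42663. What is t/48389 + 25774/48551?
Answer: 3318509399/2349334339 ≈ 1.4125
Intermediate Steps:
t/48389 + 25774/48551 = 42663/48389 + 25774/48551 = 3318509399/2349334339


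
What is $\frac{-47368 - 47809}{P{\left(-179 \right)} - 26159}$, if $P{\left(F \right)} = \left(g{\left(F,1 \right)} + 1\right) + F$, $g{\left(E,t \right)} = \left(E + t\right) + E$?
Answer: $\frac{95177}{26694} \approx 3.5655$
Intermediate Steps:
$g{\left(E,t \right)} = t + 2 E$
$P{\left(F \right)} = 2 + 3 F$ ($P{\left(F \right)} = \left(\left(1 + 2 F\right) + 1\right) + F = \left(2 + 2 F\right) + F = 2 + 3 F$)
$\frac{-47368 - 47809}{P{\left(-179 \right)} - 26159} = \frac{-47368 - 47809}{\left(2 + 3 \left(-179\right)\right) - 26159} = - \frac{95177}{\left(2 - 537\right) - 26159} = - \frac{95177}{-535 - 26159} = - \frac{95177}{-26694} = \left(-95177\right) \left(- \frac{1}{26694}\right) = \frac{95177}{26694}$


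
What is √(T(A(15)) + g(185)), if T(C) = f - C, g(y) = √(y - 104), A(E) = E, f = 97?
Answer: √91 ≈ 9.5394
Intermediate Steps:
g(y) = √(-104 + y)
T(C) = 97 - C
√(T(A(15)) + g(185)) = √((97 - 1*15) + √(-104 + 185)) = √((97 - 15) + √81) = √(82 + 9) = √91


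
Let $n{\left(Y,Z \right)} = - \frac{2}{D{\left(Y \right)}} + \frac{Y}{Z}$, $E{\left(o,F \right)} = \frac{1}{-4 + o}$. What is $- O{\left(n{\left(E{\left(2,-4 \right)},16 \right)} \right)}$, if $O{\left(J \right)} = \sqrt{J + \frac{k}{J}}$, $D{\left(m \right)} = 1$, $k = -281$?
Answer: $- \frac{\sqrt{36857470}}{520} \approx -11.675$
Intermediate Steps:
$n{\left(Y,Z \right)} = -2 + \frac{Y}{Z}$ ($n{\left(Y,Z \right)} = - \frac{2}{1} + \frac{Y}{Z} = \left(-2\right) 1 + \frac{Y}{Z} = -2 + \frac{Y}{Z}$)
$O{\left(J \right)} = \sqrt{J - \frac{281}{J}}$
$- O{\left(n{\left(E{\left(2,-4 \right)},16 \right)} \right)} = - \sqrt{\left(-2 + \frac{1}{\left(-4 + 2\right) 16}\right) - \frac{281}{-2 + \frac{1}{\left(-4 + 2\right) 16}}} = - \sqrt{\left(-2 + \frac{1}{-2} \cdot \frac{1}{16}\right) - \frac{281}{-2 + \frac{1}{-2} \cdot \frac{1}{16}}} = - \sqrt{\left(-2 - \frac{1}{32}\right) - \frac{281}{-2 - \frac{1}{32}}} = - \sqrt{- \frac{65}{32} - \frac{281}{- \frac{65}{32}}} = - \sqrt{- \frac{65}{32} - - \frac{8992}{65}} = - \sqrt{- \frac{65}{32} + \frac{8992}{65}} = - \sqrt{\frac{283519}{2080}} = - \frac{\sqrt{36857470}}{520}$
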